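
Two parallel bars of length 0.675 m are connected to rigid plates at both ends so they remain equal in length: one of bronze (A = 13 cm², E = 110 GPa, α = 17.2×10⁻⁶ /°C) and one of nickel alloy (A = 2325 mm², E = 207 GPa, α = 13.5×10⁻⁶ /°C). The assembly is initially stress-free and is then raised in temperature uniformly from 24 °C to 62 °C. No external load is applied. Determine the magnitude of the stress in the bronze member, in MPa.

σ ≈ 11.9 MPa (compressive)

Equilibrium of a rigid end plate with no external load gives equal and opposite internal forces ±P in the two members. Since α_{bronze} > α_{nickel alloy}, heating drives the bronze into compression and the nickel alloy into tension.
Equating the net (thermal + elastic) strains gives |α₁ − α₂|·ΔT = P·[1/(A₁E₁) + 1/(A₂E₂)].
|α₁ − α₂|·ΔT = 3.7×10⁻⁶ × 38 = 0.0001406.
1/(A₁E₁) + 1/(A₂E₂) = 1/(1300×110×10³) + 1/(2325×207×10³) = 9.071×10⁻⁹ N⁻¹.
So P = 0.0001406 / 9.071×10⁻⁹ = 15.5 kN.
σ_{bronze} = P/A₁ = 15500/1300 = 11.92 MPa, compressive.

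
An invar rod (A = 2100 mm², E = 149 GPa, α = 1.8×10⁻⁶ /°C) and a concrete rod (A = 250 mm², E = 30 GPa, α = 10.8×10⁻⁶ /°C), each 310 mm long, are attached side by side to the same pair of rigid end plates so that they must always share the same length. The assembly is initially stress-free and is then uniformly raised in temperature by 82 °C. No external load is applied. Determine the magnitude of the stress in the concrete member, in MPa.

σ ≈ 21.6 MPa (compressive)

The concrete has the larger α, so on heating it would change length more than the invar if both were free. The rigid plates force a common final length, so the concrete is put into compression and the invar into tension, with equal and opposite forces P (no external load).
Equating the net (thermal + elastic) strains gives |α₁ − α₂|·ΔT = P·[1/(A₁E₁) + 1/(A₂E₂)].
|α₁ − α₂|·ΔT = 9×10⁻⁶ × 82 = 0.000738.
1/(A₁E₁) + 1/(A₂E₂) = 1/(2100×149×10³) + 1/(250×30×10³) = 1.365×10⁻⁷ N⁻¹.
So P = 0.000738 / 1.365×10⁻⁷ = 5.405 kN.
σ_{concrete} = P/A₂ = 5405/250 = 21.62 MPa, compressive.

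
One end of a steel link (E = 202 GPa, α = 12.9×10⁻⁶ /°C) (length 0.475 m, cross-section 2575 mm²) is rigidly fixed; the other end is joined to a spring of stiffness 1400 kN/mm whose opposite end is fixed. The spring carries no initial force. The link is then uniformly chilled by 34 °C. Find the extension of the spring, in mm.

δ ≈ 0.0914 mm

The unrestrained thermal change is αΔT L = 12.9×10⁻⁶ × 34 × 475 = 0.2083 mm.
Let P be the tensile force in the spring. The link extends elastically by PL/(AE) and the spring stretches by P/k; together these equal δ_free.
So P = δ_free / [L/(AE) + 1/k] = 0.2083 / [ 475/(2575×202×10³) + 1/(1400×10³) ].
P = 0.2083 / 1.627×10⁻⁶ = 128000 N.
Spring extension = P/k = 128000/(1400×10³) = 0.09144 mm.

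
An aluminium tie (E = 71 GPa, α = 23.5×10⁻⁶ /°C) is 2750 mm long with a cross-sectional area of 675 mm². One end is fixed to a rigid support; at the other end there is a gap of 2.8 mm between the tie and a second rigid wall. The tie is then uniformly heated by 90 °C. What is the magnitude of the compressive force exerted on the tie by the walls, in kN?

P ≈ 52.6 kN

Unrestrained expansion: δ_free = αΔT L = 23.5×10⁻⁶ × 90 × 2750 = 5.816 mm.
After closing the 2.8 mm clearance, 5.816 − 2.8 = 3.016 mm of expansion remains to be suppressed by the wall.
Compatibility: PL/(AE) = 3.016 mm, so σ = P/A = E × (3.016/2750) = 77.87 MPa.
Force on the wall = σA = 77.87 × 675 mm² = 52.57 kN.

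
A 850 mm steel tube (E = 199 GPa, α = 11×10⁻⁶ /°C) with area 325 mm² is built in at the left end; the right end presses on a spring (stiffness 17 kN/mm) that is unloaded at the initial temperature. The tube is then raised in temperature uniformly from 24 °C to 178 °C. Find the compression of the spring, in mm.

δ ≈ 1.18 mm

The unrestrained thermal change is αΔT L = 11×10⁻⁶ × 154 × 850 = 1.44 mm.
With a force P in the spring, the elastic change of the tube is PL/(AE) and that of the spring is P/k; compatibility requires their sum to equal δ_free.
So P = δ_free / [L/(AE) + 1/k] = 1.44 / [ 850/(325×199×10³) + 1/(17×10³) ].
P = 1.44 / 7.197×10⁻⁵ = 20010 N.
Spring compression = P/k = 20010/(17×10³) = 1.177 mm.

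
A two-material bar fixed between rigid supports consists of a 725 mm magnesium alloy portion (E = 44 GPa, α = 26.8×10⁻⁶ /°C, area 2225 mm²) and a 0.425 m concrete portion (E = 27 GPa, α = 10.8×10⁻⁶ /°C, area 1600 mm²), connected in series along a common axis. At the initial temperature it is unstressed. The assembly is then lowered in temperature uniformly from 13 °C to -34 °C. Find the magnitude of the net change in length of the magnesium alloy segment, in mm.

|ΔL| ≈ 0.428 mm

If the supports were absent, the total length change would be Σ αᵢΔT Lᵢ = 26.8×10⁻⁶×47×725 + 10.8×10⁻⁶×47×425 = 1.129 mm.
The walls prevent any net length change, so an axial force P (same in every segment) develops. Compatibility: P · Σ Lᵢ/(AᵢEᵢ) = δ_free.
Σ Lᵢ/(AᵢEᵢ) = 725/(2225×44×10³) + 425/(1600×27×10³) = 1.724×10⁻⁵ mm/N.
So P = 1.129 / 1.724×10⁻⁵ = 65.47 kN, tensile.
For the magnesium alloy segment, free thermal change = 26.8×10⁻⁶×47×725 = 0.9132 mm and elastic change from P = 65470×725/(2225×44×10³) = 0.4848 mm; these oppose, so the net change is 0.428 mm (segment shortens).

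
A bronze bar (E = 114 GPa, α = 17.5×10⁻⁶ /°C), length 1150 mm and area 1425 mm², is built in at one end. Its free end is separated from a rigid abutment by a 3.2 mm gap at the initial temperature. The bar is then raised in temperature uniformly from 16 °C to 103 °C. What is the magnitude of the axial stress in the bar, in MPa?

σ ≈ 0 MPa

Free thermal elongation = αΔT L = 17.5×10⁻⁶ × 87 × 1150 = 1.751 mm.
Since δ_free = 1.75 mm is less than the 3.2 mm gap, the bar never touches the wall. No axial force develops.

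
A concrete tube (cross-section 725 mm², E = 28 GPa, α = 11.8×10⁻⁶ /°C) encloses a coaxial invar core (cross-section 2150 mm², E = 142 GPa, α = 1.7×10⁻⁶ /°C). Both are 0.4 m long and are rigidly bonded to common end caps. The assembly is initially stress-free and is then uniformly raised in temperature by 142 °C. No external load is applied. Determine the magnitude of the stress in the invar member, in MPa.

σ ≈ 12.7 MPa (tensile)

Both members must finish at the same length. With the larger α, the concrete tends to over-expand; the plates restrain it, putting the concrete in compression and the invar in tension. With no external load the two internal forces are equal and opposite, magnitude P.
Compatibility of the two members (thermal + elastic change equal): (α₁ − α₂)ΔT = P·[1/(A₁E₁) + 1/(A₂E₂)].
|α₁ − α₂|·ΔT = 10.1×10⁻⁶ × 142 = 0.001434.
1/(A₁E₁) + 1/(A₂E₂) = 1/(725×28×10³) + 1/(2150×142×10³) = 5.254×10⁻⁸ N⁻¹.
P = 0.001434 / 5.254×10⁻⁸ = 27300 N = 27.3 kN.
σ_{invar} = P/A₂ = 27300/2150 = 12.7 MPa, tensile.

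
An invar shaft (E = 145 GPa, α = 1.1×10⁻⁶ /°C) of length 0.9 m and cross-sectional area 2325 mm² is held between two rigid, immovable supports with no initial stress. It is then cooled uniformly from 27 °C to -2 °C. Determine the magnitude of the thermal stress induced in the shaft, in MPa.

σ ≈ 4.63 MPa (tensile)

The supports are rigid, so the total axial strain is zero. The restrained thermal strain is ε = αΔT = 1.1×10⁻⁶ × 29 = 31.9×10⁻⁶.
The stress required to suppress this strain is σ = Eε = 145×10³ × 31.9×10⁻⁶ = 4.625 MPa, tensile since the shaft is trying to contract.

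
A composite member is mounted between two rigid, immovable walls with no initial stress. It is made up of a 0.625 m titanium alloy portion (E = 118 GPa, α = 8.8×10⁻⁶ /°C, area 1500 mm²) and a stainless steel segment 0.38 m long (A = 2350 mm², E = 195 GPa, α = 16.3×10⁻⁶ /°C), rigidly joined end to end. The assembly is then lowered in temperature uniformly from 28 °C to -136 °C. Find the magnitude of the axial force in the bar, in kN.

P ≈ 440 kN (tensile)

With the walls removed the bar would change length by δ_free = Σ αᵢΔT Lᵢ = 8.8×10⁻⁶×164×625 + 16.3×10⁻⁶×164×380 = 1.918 mm.
Since the ends are fixed, an axial force P builds up, equal in every segment, with P · Σ Lᵢ/(AᵢEᵢ) = δ_free.
Σ Lᵢ/(AᵢEᵢ) = 625/(1500×118×10³) + 380/(2350×195×10³) = 4.36×10⁻⁶ mm/N.
Hence P = δ_free / Σ(L/AE) = 1.918/4.36×10⁻⁶ = 439.8 kN (tensile).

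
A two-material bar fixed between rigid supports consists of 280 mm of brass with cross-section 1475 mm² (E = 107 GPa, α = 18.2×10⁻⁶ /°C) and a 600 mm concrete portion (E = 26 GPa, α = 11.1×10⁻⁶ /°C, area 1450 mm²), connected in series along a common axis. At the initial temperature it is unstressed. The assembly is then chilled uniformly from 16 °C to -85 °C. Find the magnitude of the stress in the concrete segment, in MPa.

With the walls removed the bar would change length by δ_free = Σ αᵢΔT Lᵢ = 18.2×10⁻⁶×101×280 + 11.1×10⁻⁶×101×600 = 1.187 mm.
The rigid supports impose zero overall length change; the single axial force P common to all segments must satisfy P Σ Lᵢ/(AᵢEᵢ) = δ_free.
The series flexibility is Σ Lᵢ/(AᵢEᵢ) = 280/(1475×107×10³) + 600/(1450×26×10³) = 1.769×10⁻⁵ mm/N.
P = 1.187 / 1.769×10⁻⁵ = 67120 N = 67.12 kN, tensile.
σ_{concrete} = P / A = 67120 / 1450 = 46.29 MPa.

σ ≈ 46.3 MPa (tensile)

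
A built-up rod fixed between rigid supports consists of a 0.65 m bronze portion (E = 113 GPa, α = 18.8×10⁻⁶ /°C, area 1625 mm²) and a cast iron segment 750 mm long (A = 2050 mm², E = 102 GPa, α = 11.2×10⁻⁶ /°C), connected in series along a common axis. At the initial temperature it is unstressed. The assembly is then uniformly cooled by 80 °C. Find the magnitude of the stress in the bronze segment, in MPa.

σ ≈ 142 MPa (tensile)

If the supports were absent, the total length change would be Σ αᵢΔT Lᵢ = 18.8×10⁻⁶×80×650 + 11.2×10⁻⁶×80×750 = 1.65 mm.
Since the ends are fixed, an axial force P builds up, equal in every segment, with P · Σ Lᵢ/(AᵢEᵢ) = δ_free.
Σ Lᵢ/(AᵢEᵢ) = 650/(1625×113×10³) + 750/(2050×102×10³) = 7.127×10⁻⁶ mm/N.
Hence P = δ_free / Σ(L/AE) = 1.65/7.127×10⁻⁶ = 231.5 kN (tensile).
σ_{bronze} = P / A = 231500 / 1625 = 142.4 MPa.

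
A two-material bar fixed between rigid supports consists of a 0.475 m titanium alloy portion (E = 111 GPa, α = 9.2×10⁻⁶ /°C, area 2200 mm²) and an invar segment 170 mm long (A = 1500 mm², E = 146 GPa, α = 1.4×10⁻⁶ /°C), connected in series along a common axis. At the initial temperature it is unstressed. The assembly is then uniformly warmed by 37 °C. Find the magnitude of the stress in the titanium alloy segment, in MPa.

With the walls removed the bar would change length by δ_free = Σ αᵢΔT Lᵢ = 9.2×10⁻⁶×37×475 + 1.4×10⁻⁶×37×170 = 0.1705 mm.
Since the ends are fixed, an axial force P builds up, equal in every segment, with P · Σ Lᵢ/(AᵢEᵢ) = δ_free.
The series flexibility is Σ Lᵢ/(AᵢEᵢ) = 475/(2200×111×10³) + 170/(1500×146×10³) = 2.721×10⁻⁶ mm/N.
P = 0.1705 / 2.721×10⁻⁶ = 62650 N = 62.65 kN, compressive.
σ_{titanium alloy} = P / A = 62650 / 2200 = 28.48 MPa.

σ ≈ 28.5 MPa (compressive)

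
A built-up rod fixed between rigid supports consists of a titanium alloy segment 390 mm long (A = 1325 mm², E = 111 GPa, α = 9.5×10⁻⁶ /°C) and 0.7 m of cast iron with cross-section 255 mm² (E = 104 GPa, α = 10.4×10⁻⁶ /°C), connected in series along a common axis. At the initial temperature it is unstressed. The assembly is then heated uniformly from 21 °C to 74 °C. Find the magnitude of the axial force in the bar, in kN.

P ≈ 20 kN (compressive)

If the supports were absent, the total length change would be Σ αᵢΔT Lᵢ = 9.5×10⁻⁶×53×390 + 10.4×10⁻⁶×53×700 = 0.5822 mm.
Since the ends are fixed, an axial force P builds up, equal in every segment, with P · Σ Lᵢ/(AᵢEᵢ) = δ_free.
The series flexibility is Σ Lᵢ/(AᵢEᵢ) = 390/(1325×111×10³) + 700/(255×104×10³) = 2.905×10⁻⁵ mm/N.
Hence P = δ_free / Σ(L/AE) = 0.5822/2.905×10⁻⁵ = 20.04 kN (compressive).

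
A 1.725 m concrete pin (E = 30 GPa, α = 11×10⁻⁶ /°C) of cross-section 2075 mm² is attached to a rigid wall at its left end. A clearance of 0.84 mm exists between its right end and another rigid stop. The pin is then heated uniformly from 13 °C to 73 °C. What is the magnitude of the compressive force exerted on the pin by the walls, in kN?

Unrestrained expansion: δ_free = αΔT L = 11×10⁻⁶ × 60 × 1725 = 1.139 mm.
This exceeds the 0.84 mm gap, so the wall pushes back. The portion of expansion that must be recovered elastically is δ_free − gap = 1.139 − 0.84 = 0.2985 mm.
Compatibility: PL/(AE) = 0.2985 mm, so σ = P/A = E × (0.2985/1725) = 5.191 MPa.
Force on the wall = σA = 5.191 × 2075 mm² = 10.77 kN.

P ≈ 10.8 kN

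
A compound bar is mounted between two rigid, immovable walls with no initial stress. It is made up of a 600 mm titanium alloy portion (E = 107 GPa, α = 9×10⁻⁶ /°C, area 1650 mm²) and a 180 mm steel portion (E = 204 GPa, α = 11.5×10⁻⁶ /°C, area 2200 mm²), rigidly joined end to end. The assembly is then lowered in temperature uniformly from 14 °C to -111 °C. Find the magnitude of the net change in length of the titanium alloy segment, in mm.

With the walls removed the bar would change length by δ_free = Σ αᵢΔT Lᵢ = 9×10⁻⁶×125×600 + 11.5×10⁻⁶×125×180 = 0.9338 mm.
The rigid supports impose zero overall length change; the single axial force P common to all segments must satisfy P Σ Lᵢ/(AᵢEᵢ) = δ_free.
The series flexibility is Σ Lᵢ/(AᵢEᵢ) = 600/(1650×107×10³) + 180/(2200×204×10³) = 3.8×10⁻⁶ mm/N.
P = 0.9338 / 3.8×10⁻⁶ = 245800 N = 245.8 kN, tensile.
For the titanium alloy segment, free thermal change = 9×10⁻⁶×125×600 = 0.675 mm and elastic change from P = 245800×600/(1650×107×10³) = 0.8352 mm; these oppose, so the net change is 0.16 mm (segment lengthens).

|ΔL| ≈ 0.16 mm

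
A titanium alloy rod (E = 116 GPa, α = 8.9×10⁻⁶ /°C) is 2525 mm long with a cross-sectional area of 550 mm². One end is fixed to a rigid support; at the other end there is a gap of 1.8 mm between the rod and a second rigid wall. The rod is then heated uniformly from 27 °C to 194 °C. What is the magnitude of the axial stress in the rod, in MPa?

Free thermal elongation = αΔT L = 8.9×10⁻⁶ × 167 × 2525 = 3.753 mm.
The gap closes (δ_free > 1.8 mm) and the wall then resists a further 3.753 − 1.8 = 1.953 mm of expansion.
So σ = E(δ_free − g)/L = 116×10³ × 1.953/2525 = 89.72 MPa.

σ ≈ 89.7 MPa (compressive)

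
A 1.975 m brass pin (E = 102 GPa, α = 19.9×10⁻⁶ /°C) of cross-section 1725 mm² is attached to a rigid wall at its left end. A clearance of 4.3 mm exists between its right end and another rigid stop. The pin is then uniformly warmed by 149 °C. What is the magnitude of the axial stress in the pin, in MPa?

If the wall were absent the pin would grow by αΔT L = 19.9×10⁻⁶ × 149 × 1975 = 5.856 mm.
The gap closes (δ_free > 4.3 mm) and the wall then resists a further 5.856 − 4.3 = 1.556 mm of expansion.
Compatibility: PL/(AE) = 1.556 mm, so σ = P/A = E × (1.556/1975) = 80.36 MPa.

σ ≈ 80.4 MPa (compressive)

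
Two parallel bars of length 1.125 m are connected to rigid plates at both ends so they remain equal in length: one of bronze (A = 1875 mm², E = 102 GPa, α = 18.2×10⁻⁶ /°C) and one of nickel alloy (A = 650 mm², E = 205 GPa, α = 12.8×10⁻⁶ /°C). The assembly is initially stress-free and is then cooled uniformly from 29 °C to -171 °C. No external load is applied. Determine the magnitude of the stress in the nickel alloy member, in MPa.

σ ≈ 130 MPa (compressive)

The bronze has the larger α, so on cooling it would change length more than the nickel alloy if both were free. The rigid plates force a common final length, so the bronze is put into tension and the nickel alloy into compression, with equal and opposite forces P (no external load).
Setting the final lengths equal and cancelling L: (α₁ − α₂)ΔT = P/(A₁E₁) + P/(A₂E₂).
|α₁ − α₂|·ΔT = 5.4×10⁻⁶ × 200 = 0.00108.
1/(A₁E₁) + 1/(A₂E₂) = 1/(1875×102×10³) + 1/(650×205×10³) = 1.273×10⁻⁸ N⁻¹.
So P = 0.00108 / 1.273×10⁻⁸ = 84.82 kN.
σ_{nickel alloy} = P/A₂ = 84820/650 = 130.5 MPa, compressive.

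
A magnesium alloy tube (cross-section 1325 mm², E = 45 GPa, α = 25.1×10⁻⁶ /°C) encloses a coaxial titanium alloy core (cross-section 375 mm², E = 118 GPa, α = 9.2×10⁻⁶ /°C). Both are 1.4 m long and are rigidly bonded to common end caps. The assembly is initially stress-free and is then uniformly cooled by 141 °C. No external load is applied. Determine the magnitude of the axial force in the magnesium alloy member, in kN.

Both members must finish at the same length. With the larger α, the magnesium alloy tends to over-contract; the plates restrain it, putting the magnesium alloy in tension and the titanium alloy in compression. With no external load the two internal forces are equal and opposite, magnitude P.
Equating the net (thermal + elastic) strains gives |α₁ − α₂|·ΔT = P·[1/(A₁E₁) + 1/(A₂E₂)].
|α₁ − α₂|·ΔT = 15.9×10⁻⁶ × 141 = 0.002242.
1/(A₁E₁) + 1/(A₂E₂) = 1/(1325×45×10³) + 1/(375×118×10³) = 3.937×10⁻⁸ N⁻¹.
So P = 0.002242 / 3.937×10⁻⁸ = 56.94 kN.

P ≈ 56.9 kN (tensile in the magnesium alloy)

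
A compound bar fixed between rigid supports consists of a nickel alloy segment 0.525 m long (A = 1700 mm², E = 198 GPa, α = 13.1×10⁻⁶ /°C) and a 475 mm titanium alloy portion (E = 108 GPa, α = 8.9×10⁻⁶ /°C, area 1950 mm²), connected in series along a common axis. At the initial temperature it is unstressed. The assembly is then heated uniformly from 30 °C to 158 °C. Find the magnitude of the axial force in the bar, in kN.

If the supports were absent, the total length change would be Σ αᵢΔT Lᵢ = 13.1×10⁻⁶×128×525 + 8.9×10⁻⁶×128×475 = 1.421 mm.
The walls prevent any net length change, so an axial force P (same in every segment) develops. Compatibility: P · Σ Lᵢ/(AᵢEᵢ) = δ_free.
Σ Lᵢ/(AᵢEᵢ) = 525/(1700×198×10³) + 475/(1950×108×10³) = 3.815×10⁻⁶ mm/N.
Hence P = δ_free / Σ(L/AE) = 1.421/3.815×10⁻⁶ = 372.6 kN (compressive).

P ≈ 373 kN (compressive)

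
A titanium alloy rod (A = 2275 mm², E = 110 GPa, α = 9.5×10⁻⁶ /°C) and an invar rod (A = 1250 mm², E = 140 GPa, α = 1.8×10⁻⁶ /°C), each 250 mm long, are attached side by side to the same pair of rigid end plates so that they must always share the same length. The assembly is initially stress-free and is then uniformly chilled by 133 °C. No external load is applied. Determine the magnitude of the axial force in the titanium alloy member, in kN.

P ≈ 105 kN (tensile in the titanium alloy)

The titanium alloy has the larger α, so on cooling it would change length more than the invar if both were free. The rigid plates force a common final length, so the titanium alloy is put into tension and the invar into compression, with equal and opposite forces P (no external load).
Compatibility of the two members (thermal + elastic change equal): (α₁ − α₂)ΔT = P·[1/(A₁E₁) + 1/(A₂E₂)].
|α₁ − α₂|·ΔT = 7.7×10⁻⁶ × 133 = 0.001024.
1/(A₁E₁) + 1/(A₂E₂) = 1/(2275×110×10³) + 1/(1250×140×10³) = 9.71×10⁻⁹ N⁻¹.
So P = 0.001024 / 9.71×10⁻⁹ = 105.5 kN.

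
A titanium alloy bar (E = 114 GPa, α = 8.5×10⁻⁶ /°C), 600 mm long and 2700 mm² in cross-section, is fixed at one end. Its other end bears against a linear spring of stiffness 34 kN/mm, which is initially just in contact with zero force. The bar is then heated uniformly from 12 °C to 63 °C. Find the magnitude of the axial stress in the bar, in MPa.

The unrestrained thermal change is αΔT L = 8.5×10⁻⁶ × 51 × 600 = 0.2601 mm.
Let P be the compressive force at the spring. The bar shortens elastically by PL/(AE) and the spring compresses by P/k; together these equal δ_free.
So P = δ_free / [L/(AE) + 1/k] = 0.2601 / [ 600/(2700×114×10³) + 1/(34×10³) ].
P = 0.2601 / 3.136×10⁻⁵ = 8294 N.
σ = P/A = 8294/2700 = 3.072 MPa.

σ ≈ 3.07 MPa (compressive)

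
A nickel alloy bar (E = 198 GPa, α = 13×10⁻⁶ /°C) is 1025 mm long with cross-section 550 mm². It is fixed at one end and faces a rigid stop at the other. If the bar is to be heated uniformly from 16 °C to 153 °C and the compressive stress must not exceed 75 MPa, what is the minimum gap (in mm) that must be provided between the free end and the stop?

g ≈ 1.44 mm

With no wall the bar would lengthen by αΔT L = 13×10⁻⁶ × 137 × 1025 = 1.826 mm.
At the allowable stress the elastic shortening the wall may impose is σL/E = 75 × 1025 / (198×10³) = 0.3883 mm.
So the gap has to take up the difference, g_min = δ_free − σL/E = 1.826 − 0.3883 = 1.437 mm.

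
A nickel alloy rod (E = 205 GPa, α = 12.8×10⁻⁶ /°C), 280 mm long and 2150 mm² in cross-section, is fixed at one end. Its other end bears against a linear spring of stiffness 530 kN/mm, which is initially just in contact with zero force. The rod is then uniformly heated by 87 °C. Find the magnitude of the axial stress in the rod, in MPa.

σ ≈ 57.5 MPa (compressive)

The unrestrained thermal change is αΔT L = 12.8×10⁻⁶ × 87 × 280 = 0.3118 mm.
With a force P in the spring, the elastic change of the rod is PL/(AE) and that of the spring is P/k; compatibility requires their sum to equal δ_free.
So P = δ_free / [L/(AE) + 1/k] = 0.3118 / [ 280/(2150×205×10³) + 1/(530×10³) ].
P = 0.3118 / 2.522×10⁻⁶ = 123600 N.
σ = P/A = 123600/2150 = 57.5 MPa.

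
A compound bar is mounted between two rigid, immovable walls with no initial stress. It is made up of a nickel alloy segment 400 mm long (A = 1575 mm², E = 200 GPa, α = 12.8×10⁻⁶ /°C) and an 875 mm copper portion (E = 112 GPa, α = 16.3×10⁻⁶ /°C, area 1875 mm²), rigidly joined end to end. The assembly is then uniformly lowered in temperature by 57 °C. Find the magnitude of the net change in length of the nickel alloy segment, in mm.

|ΔL| ≈ 0.0338 mm

Free thermal contraction of the whole bar: Σ αᵢΔT Lᵢ = 12.8×10⁻⁶×57×400 + 16.3×10⁻⁶×57×875 = 1.105 mm.
The rigid supports impose zero overall length change; the single axial force P common to all segments must satisfy P Σ Lᵢ/(AᵢEᵢ) = δ_free.
The series flexibility is Σ Lᵢ/(AᵢEᵢ) = 400/(1575×200×10³) + 875/(1875×112×10³) = 5.437×10⁻⁶ mm/N.
Hence P = δ_free / Σ(L/AE) = 1.105/5.437×10⁻⁶ = 203.2 kN (tensile).
For the nickel alloy segment, free thermal change = 12.8×10⁻⁶×57×400 = 0.2918 mm and elastic change from P = 203200×400/(1575×200×10³) = 0.2581 mm; these oppose, so the net change is 0.0338 mm (segment shortens).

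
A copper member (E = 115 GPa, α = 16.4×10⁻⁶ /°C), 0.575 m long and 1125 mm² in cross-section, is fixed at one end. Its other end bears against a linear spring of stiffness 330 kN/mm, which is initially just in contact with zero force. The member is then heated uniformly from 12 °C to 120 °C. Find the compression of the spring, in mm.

δ ≈ 0.413 mm

The unrestrained thermal change is αΔT L = 16.4×10⁻⁶ × 108 × 575 = 1.018 mm.
Let P be the compressive force at the spring. The member shortens elastically by PL/(AE) and the spring compresses by P/k; together these equal δ_free.
P [ L/(AE) + 1/k ] = δ_free → P [ 575/(1125×115×10³) + 1/(330×10³) ] = 1.018.
P = 1.018 / 7.475×10⁻⁶ = 136300 N.
Spring compression = P/k = 136300/(330×10³) = 0.4129 mm.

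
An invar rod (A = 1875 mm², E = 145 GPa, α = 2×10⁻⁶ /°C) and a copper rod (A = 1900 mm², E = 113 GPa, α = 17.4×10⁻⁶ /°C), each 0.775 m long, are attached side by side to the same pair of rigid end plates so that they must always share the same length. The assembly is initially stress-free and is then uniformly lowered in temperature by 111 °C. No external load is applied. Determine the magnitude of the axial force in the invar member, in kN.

The copper has the larger α, so on cooling it would change length more than the invar if both were free. The rigid plates force a common final length, so the copper is put into tension and the invar into compression, with equal and opposite forces P (no external load).
Equating the net (thermal + elastic) strains gives |α₁ − α₂|·ΔT = P·[1/(A₁E₁) + 1/(A₂E₂)].
|α₁ − α₂|·ΔT = 15.4×10⁻⁶ × 111 = 0.001709.
1/(A₁E₁) + 1/(A₂E₂) = 1/(1875×145×10³) + 1/(1900×113×10³) = 8.336×10⁻⁹ N⁻¹.
So P = 0.001709 / 8.336×10⁻⁹ = 205.1 kN.

P ≈ 205 kN (compressive in the invar)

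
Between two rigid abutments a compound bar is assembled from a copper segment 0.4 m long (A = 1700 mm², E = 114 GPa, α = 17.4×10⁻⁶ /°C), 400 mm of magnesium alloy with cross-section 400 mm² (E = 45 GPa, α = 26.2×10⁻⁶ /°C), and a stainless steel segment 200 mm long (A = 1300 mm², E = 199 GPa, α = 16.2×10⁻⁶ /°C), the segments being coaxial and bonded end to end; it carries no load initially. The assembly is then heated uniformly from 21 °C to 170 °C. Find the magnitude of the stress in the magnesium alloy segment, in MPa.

σ ≈ 307 MPa (compressive)

Free thermal expansion of the whole bar: Σ αᵢΔT Lᵢ = 17.4×10⁻⁶×149×400 + 26.2×10⁻⁶×149×400 + 16.2×10⁻⁶×149×200 = 3.081 mm.
Since the ends are fixed, an axial force P builds up, equal in every segment, with P · Σ Lᵢ/(AᵢEᵢ) = δ_free.
The series flexibility is Σ Lᵢ/(AᵢEᵢ) = 400/(1700×114×10³) + 400/(400×45×10³) + 200/(1300×199×10³) = 2.506×10⁻⁵ mm/N.
So P = 3.081 / 2.506×10⁻⁵ = 123 kN, compressive.
σ_{magnesium alloy} = P / A = 123000 / 400 = 307.4 MPa.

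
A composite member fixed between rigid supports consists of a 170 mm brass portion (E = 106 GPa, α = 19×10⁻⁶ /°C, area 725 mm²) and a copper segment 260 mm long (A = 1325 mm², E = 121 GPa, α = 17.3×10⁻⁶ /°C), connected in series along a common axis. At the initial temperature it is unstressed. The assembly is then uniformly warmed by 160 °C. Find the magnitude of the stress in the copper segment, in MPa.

σ ≈ 243 MPa (compressive)

Free thermal expansion of the whole bar: Σ αᵢΔT Lᵢ = 19×10⁻⁶×160×170 + 17.3×10⁻⁶×160×260 = 1.236 mm.
The rigid supports impose zero overall length change; the single axial force P common to all segments must satisfy P Σ Lᵢ/(AᵢEᵢ) = δ_free.
The series flexibility is Σ Lᵢ/(AᵢEᵢ) = 170/(725×106×10³) + 260/(1325×121×10³) = 3.834×10⁻⁶ mm/N.
P = 1.236 / 3.834×10⁻⁶ = 322500 N = 322.5 kN, compressive.
σ_{copper} = P / A = 322500 / 1325 = 243.4 MPa.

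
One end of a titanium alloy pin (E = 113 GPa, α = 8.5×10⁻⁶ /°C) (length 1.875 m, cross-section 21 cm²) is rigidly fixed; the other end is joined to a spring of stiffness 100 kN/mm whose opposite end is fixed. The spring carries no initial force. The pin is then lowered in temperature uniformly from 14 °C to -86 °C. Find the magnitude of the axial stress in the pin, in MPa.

σ ≈ 42.4 MPa (tensile)

If the spring were absent the pin would shorten by αΔT L = 8.5×10⁻⁶ × 100 × 1875 = 1.594 mm.
Let P be the tensile force in the spring. The pin extends elastically by PL/(AE) and the spring stretches by P/k; together these equal δ_free.
So P = δ_free / [L/(AE) + 1/k] = 1.594 / [ 1875/(2100×113×10³) + 1/(100×10³) ].
P = 1.594 / 1.79×10⁻⁵ = 89030 N.
σ = P/A = 89030/2100 = 42.39 MPa.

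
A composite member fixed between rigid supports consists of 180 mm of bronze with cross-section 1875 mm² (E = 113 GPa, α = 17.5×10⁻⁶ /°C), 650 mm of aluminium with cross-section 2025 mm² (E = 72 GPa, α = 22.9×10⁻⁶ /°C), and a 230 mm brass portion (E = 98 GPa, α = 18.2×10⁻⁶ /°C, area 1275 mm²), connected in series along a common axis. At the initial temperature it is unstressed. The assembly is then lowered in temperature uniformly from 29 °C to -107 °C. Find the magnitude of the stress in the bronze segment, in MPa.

σ ≈ 225 MPa (tensile)

With the walls removed the bar would change length by δ_free = Σ αᵢΔT Lᵢ = 17.5×10⁻⁶×136×180 + 22.9×10⁻⁶×136×650 + 18.2×10⁻⁶×136×230 = 3.022 mm.
The rigid supports impose zero overall length change; the single axial force P common to all segments must satisfy P Σ Lᵢ/(AᵢEᵢ) = δ_free.
Σ Lᵢ/(AᵢEᵢ) = 180/(1875×113×10³) + 650/(2025×72×10³) + 230/(1275×98×10³) = 7.148×10⁻⁶ mm/N.
P = 3.022 / 7.148×10⁻⁶ = 422800 N = 422.8 kN, tensile.
σ_{bronze} = P / A = 422800 / 1875 = 225.5 MPa.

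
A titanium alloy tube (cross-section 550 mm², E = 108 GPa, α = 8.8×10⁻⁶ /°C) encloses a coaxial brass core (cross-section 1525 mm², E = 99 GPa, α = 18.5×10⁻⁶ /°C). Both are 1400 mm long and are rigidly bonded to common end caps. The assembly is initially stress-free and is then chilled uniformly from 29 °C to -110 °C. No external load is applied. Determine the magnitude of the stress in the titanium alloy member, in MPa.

σ ≈ 105 MPa (compressive)

Equilibrium of a rigid end plate with no external load gives equal and opposite internal forces ±P in the two members. Since α_{brass} > α_{titanium alloy}, cooling drives the brass into tension and the titanium alloy into compression.
Setting the final lengths equal and cancelling L: (α₁ − α₂)ΔT = P/(A₁E₁) + P/(A₂E₂).
|α₁ − α₂|·ΔT = 9.7×10⁻⁶ × 139 = 0.001348.
1/(A₁E₁) + 1/(A₂E₂) = 1/(550×108×10³) + 1/(1525×99×10³) = 2.346×10⁻⁸ N⁻¹.
So P = 0.001348 / 2.346×10⁻⁸ = 57.48 kN.
σ_{titanium alloy} = P/A₁ = 57480/550 = 104.5 MPa, compressive.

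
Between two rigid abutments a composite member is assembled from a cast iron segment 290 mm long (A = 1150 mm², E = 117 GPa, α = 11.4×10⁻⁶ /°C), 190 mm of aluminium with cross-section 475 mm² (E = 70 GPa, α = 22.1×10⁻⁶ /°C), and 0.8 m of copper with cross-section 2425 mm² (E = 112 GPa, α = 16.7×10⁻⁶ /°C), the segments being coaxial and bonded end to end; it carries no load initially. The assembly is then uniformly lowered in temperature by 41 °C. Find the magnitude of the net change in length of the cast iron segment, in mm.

|ΔL| ≈ 0.0349 mm

Free thermal contraction of the whole bar: Σ αᵢΔT Lᵢ = 11.4×10⁻⁶×41×290 + 22.1×10⁻⁶×41×190 + 16.7×10⁻⁶×41×800 = 0.8555 mm.
The walls prevent any net length change, so an axial force P (same in every segment) develops. Compatibility: P · Σ Lᵢ/(AᵢEᵢ) = δ_free.
The series flexibility is Σ Lᵢ/(AᵢEᵢ) = 290/(1150×117×10³) + 190/(475×70×10³) + 800/(2425×112×10³) = 1.082×10⁻⁵ mm/N.
So P = 0.8555 / 1.082×10⁻⁵ = 79.1 kN, tensile.
For the cast iron segment, free thermal change = 11.4×10⁻⁶×41×290 = 0.1355 mm and elastic change from P = 79100×290/(1150×117×10³) = 0.1705 mm; these oppose, so the net change is 0.0349 mm (segment lengthens).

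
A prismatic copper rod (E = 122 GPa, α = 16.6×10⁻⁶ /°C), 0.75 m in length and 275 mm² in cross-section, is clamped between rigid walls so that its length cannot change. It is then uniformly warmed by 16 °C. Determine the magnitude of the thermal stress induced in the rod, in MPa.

σ ≈ 32.4 MPa (compressive)

Because both ends are immovable the net strain is zero, and the suppressed thermal strain is αΔT = 16.6×10⁻⁶ × 16 = 265.6×10⁻⁶.
Hence σ = E·αΔT = 122×10³ × 265.6×10⁻⁶ = 32.4 MPa, compressive.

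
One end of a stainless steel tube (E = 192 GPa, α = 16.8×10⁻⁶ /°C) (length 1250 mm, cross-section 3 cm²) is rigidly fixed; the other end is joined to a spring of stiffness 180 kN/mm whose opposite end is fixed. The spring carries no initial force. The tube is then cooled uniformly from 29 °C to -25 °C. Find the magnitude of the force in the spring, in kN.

If the spring were absent the tube would shorten by αΔT L = 16.8×10⁻⁶ × 54 × 1250 = 1.134 mm.
Let P be the tensile force in the spring. The tube extends elastically by PL/(AE) and the spring stretches by P/k; together these equal δ_free.
So P = δ_free / [L/(AE) + 1/k] = 1.134 / [ 1250/(300×192×10³) + 1/(180×10³) ].
P = 1.134 / 2.726×10⁻⁵ = 41600 N.

P ≈ 41.6 kN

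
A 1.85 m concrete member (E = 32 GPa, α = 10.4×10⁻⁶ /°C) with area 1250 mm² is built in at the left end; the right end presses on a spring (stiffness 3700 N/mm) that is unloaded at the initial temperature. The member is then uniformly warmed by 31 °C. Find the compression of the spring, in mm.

If the spring were absent the member would lengthen by αΔT L = 10.4×10⁻⁶ × 31 × 1850 = 0.5964 mm.
With a force P in the spring, the elastic change of the member is PL/(AE) and that of the spring is P/k; compatibility requires their sum to equal δ_free.
P [ L/(AE) + 1/k ] = δ_free → P [ 1850/(1250×32×10³) + 1/(3700) ] = 0.5964.
P = 0.5964 / 0.0003165 = 1884 N.
Spring compression = P/k = 1884/(3700) = 0.5093 mm.

δ ≈ 0.509 mm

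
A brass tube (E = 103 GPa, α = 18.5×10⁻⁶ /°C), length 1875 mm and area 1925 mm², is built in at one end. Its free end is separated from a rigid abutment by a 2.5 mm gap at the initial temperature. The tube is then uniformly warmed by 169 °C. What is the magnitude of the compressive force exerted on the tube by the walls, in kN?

P ≈ 356 kN

If the wall were absent the tube would grow by αΔT L = 18.5×10⁻⁶ × 169 × 1875 = 5.862 mm.
This exceeds the 2.5 mm gap, so the wall pushes back. The portion of expansion that must be recovered elastically is δ_free − gap = 5.862 − 2.5 = 3.362 mm.
That suppressed elongation corresponds to σ = E·Δ/L = 103×10³ × 3.362/1875 = 184.7 MPa.
P = σA = 184.7 × 1925 = 355.5 kN.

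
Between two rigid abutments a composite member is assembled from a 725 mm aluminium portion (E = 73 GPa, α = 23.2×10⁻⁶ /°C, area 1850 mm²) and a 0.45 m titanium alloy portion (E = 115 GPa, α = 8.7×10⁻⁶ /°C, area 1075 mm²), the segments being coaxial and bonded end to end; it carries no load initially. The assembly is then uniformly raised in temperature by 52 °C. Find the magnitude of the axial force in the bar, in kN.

P ≈ 120 kN (compressive)

With the walls removed the bar would change length by δ_free = Σ αᵢΔT Lᵢ = 23.2×10⁻⁶×52×725 + 8.7×10⁻⁶×52×450 = 1.078 mm.
The walls prevent any net length change, so an axial force P (same in every segment) develops. Compatibility: P · Σ Lᵢ/(AᵢEᵢ) = δ_free.
The series flexibility is Σ Lᵢ/(AᵢEᵢ) = 725/(1850×73×10³) + 450/(1075×115×10³) = 9.008×10⁻⁶ mm/N.
P = 1.078 / 9.008×10⁻⁶ = 119700 N = 119.7 kN, compressive.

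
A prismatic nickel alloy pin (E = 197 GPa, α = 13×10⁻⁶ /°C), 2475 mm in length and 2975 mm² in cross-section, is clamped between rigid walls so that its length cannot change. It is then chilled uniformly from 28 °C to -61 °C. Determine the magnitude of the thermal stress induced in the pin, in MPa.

With length fixed, the mechanical strain must cancel the thermal strain αΔT = 13×10⁻⁶ × 89 = 1157×10⁻⁶.
σ = EαΔT = 197×10³ × 13×10⁻⁶ × 89 = 227.9 MPa (tensile; the pin is trying to contract).

σ ≈ 228 MPa (tensile)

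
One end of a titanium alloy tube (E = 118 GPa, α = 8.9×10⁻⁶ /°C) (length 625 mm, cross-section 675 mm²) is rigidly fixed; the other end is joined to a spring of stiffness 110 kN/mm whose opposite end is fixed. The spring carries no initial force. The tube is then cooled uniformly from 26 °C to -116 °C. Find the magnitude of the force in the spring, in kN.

P ≈ 46.6 kN

Free thermal contraction: δ_free = αΔT L = 8.9×10⁻⁶ × 142 × 625 = 0.7899 mm.
Let P be the tensile force in the spring. The tube extends elastically by PL/(AE) and the spring stretches by P/k; together these equal δ_free.
So P = δ_free / [L/(AE) + 1/k] = 0.7899 / [ 625/(675×118×10³) + 1/(110×10³) ].
P = 0.7899 / 1.694×10⁻⁵ = 46630 N.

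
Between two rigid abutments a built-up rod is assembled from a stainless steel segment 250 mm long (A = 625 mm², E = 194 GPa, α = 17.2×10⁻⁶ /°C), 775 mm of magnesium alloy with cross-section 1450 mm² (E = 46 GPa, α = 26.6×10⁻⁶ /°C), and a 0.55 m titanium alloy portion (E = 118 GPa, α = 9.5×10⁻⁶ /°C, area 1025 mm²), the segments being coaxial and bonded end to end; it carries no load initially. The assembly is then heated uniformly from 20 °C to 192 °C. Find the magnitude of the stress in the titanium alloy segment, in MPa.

σ ≈ 277 MPa (compressive)

With the walls removed the bar would change length by δ_free = Σ αᵢΔT Lᵢ = 17.2×10⁻⁶×172×250 + 26.6×10⁻⁶×172×775 + 9.5×10⁻⁶×172×550 = 5.184 mm.
The walls prevent any net length change, so an axial force P (same in every segment) develops. Compatibility: P · Σ Lᵢ/(AᵢEᵢ) = δ_free.
Σ Lᵢ/(AᵢEᵢ) = 250/(625×194×10³) + 775/(1450×46×10³) + 550/(1025×118×10³) = 1.823×10⁻⁵ mm/N.
So P = 5.184 / 1.823×10⁻⁵ = 284.4 kN, compressive.
σ_{titanium alloy} = P / A = 284400 / 1025 = 277.5 MPa.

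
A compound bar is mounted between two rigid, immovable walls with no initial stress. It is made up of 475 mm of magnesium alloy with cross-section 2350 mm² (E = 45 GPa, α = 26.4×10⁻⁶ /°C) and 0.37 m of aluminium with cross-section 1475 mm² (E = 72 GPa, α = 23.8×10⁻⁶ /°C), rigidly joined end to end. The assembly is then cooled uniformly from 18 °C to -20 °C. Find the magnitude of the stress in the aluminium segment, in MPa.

σ ≈ 69 MPa (tensile)

If the supports were absent, the total length change would be Σ αᵢΔT Lᵢ = 26.4×10⁻⁶×38×475 + 23.8×10⁻⁶×38×370 = 0.8111 mm.
The rigid supports impose zero overall length change; the single axial force P common to all segments must satisfy P Σ Lᵢ/(AᵢEᵢ) = δ_free.
The series flexibility is Σ Lᵢ/(AᵢEᵢ) = 475/(2350×45×10³) + 370/(1475×72×10³) = 7.976×10⁻⁶ mm/N.
So P = 0.8111 / 7.976×10⁻⁶ = 101.7 kN, tensile.
σ_{aluminium} = P / A = 101700 / 1475 = 68.95 MPa.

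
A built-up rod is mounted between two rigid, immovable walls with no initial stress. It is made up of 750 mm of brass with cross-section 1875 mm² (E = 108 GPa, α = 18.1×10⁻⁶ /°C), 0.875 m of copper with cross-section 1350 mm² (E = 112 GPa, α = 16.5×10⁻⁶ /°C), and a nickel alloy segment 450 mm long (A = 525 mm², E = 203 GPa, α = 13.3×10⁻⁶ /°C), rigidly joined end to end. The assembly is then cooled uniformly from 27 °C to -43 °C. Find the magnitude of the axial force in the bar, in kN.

P ≈ 174 kN (tensile)

Free thermal contraction of the whole bar: Σ αᵢΔT Lᵢ = 18.1×10⁻⁶×70×750 + 16.5×10⁻⁶×70×875 + 13.3×10⁻⁶×70×450 = 2.38 mm.
Since the ends are fixed, an axial force P builds up, equal in every segment, with P · Σ Lᵢ/(AᵢEᵢ) = δ_free.
Σ Lᵢ/(AᵢEᵢ) = 750/(1875×108×10³) + 875/(1350×112×10³) + 450/(525×203×10³) = 1.371×10⁻⁵ mm/N.
So P = 2.38 / 1.371×10⁻⁵ = 173.5 kN, tensile.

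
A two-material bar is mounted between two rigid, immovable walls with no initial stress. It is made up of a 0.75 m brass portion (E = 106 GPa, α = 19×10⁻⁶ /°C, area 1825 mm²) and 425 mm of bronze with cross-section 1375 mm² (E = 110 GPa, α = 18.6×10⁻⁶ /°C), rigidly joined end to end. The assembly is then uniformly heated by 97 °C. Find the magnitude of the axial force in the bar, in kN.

With the walls removed the bar would change length by δ_free = Σ αᵢΔT Lᵢ = 19×10⁻⁶×97×750 + 18.6×10⁻⁶×97×425 = 2.149 mm.
The walls prevent any net length change, so an axial force P (same in every segment) develops. Compatibility: P · Σ Lᵢ/(AᵢEᵢ) = δ_free.
Σ Lᵢ/(AᵢEᵢ) = 750/(1825×106×10³) + 425/(1375×110×10³) = 6.687×10⁻⁶ mm/N.
So P = 2.149 / 6.687×10⁻⁶ = 321.4 kN, compressive.

P ≈ 321 kN (compressive)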